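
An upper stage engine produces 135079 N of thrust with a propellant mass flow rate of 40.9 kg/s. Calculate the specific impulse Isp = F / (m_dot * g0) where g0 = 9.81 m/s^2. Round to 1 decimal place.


Step 1: m_dot * g0 = 40.9 * 9.81 = 401.23
Step 2: Isp = 135079 / 401.23 = 336.7 s

336.7


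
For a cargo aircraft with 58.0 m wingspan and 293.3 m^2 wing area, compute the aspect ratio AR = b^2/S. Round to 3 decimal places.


Step 1: b^2 = 58.0^2 = 3364.0
Step 2: AR = 3364.0 / 293.3 = 11.469

11.469


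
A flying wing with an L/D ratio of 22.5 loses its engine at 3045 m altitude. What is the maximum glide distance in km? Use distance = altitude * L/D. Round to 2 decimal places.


Step 1: Glide distance = altitude * L/D = 3045 * 22.5 = 68512.5 m
Step 2: Convert to km: 68512.5 / 1000 = 68.51 km

68.51


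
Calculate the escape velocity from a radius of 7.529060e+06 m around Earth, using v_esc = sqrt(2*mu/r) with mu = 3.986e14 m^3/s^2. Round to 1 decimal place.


Step 1: 2*mu/r = 2 * 3.986e14 / 7.529060e+06 = 105883071.7248
Step 2: v_esc = sqrt(105883071.7248) = 10290.0 m/s

10290.0


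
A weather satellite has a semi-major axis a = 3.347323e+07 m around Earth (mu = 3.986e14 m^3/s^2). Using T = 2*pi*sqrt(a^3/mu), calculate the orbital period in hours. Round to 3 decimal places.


Step 1: a^3 / mu = 3.750532e+22 / 3.986e14 = 9.409262e+07
Step 2: sqrt(9.409262e+07) = 9700.1352 s
Step 3: T = 2*pi * 9700.1352 = 60947.75 s
Step 4: T in hours = 60947.75 / 3600 = 16.930 hours

16.930


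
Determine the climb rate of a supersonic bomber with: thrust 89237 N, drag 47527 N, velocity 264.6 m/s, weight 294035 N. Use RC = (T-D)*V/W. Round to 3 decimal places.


Step 1: Excess thrust = T - D = 89237 - 47527 = 41710 N
Step 2: Excess power = 41710 * 264.6 = 11036466.0 W
Step 3: RC = 11036466.0 / 294035 = 37.535 m/s

37.535


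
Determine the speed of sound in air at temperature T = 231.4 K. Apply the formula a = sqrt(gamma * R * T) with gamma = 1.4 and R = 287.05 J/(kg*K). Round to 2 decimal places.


Step 1: gamma * R * T = 1.4 * 287.05 * 231.4 = 92992.718
Step 2: a = sqrt(92992.718) = 304.95 m/s

304.95


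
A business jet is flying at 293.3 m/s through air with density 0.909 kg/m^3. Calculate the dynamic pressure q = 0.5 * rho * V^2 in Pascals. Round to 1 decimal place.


Step 1: V^2 = 293.3^2 = 86024.89
Step 2: q = 0.5 * 0.909 * 86024.89
Step 3: q = 39098.3 Pa

39098.3


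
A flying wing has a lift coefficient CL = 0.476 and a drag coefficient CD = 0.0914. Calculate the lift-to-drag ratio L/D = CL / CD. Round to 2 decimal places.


Step 1: L/D = CL / CD = 0.476 / 0.0914
Step 2: L/D = 5.21

5.21


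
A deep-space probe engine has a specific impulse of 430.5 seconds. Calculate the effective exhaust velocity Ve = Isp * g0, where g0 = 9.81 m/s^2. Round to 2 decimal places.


Step 1: Ve = Isp * g0 = 430.5 * 9.81
Step 2: Ve = 4223.21 m/s

4223.21


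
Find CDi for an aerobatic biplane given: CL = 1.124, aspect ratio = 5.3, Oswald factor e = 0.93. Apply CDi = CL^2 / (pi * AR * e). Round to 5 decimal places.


Step 1: CL^2 = 1.124^2 = 1.263376
Step 2: pi * AR * e = 3.14159 * 5.3 * 0.93 = 15.48491
Step 3: CDi = 1.263376 / 15.48491 = 0.08159

0.08159


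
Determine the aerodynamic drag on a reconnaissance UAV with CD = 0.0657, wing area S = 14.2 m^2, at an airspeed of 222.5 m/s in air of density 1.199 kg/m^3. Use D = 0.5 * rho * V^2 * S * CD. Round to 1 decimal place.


Step 1: Dynamic pressure q = 0.5 * 1.199 * 222.5^2 = 29678.9969 Pa
Step 2: Drag D = q * S * CD = 29678.9969 * 14.2 * 0.0657
Step 3: D = 27688.7 N

27688.7


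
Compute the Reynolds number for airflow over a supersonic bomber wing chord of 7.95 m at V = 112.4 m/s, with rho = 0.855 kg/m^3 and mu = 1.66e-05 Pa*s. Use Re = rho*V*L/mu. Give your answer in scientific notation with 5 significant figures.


Step 1: Numerator = rho * V * L = 0.855 * 112.4 * 7.95 = 764.0109
Step 2: Re = 764.0109 / 1.66e-05
Step 3: Re = 4.6025e+07

4.6025e+07


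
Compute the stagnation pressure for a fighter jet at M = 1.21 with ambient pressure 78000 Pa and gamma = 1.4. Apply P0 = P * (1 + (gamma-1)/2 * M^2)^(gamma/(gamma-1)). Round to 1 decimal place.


Step 1: (gamma-1)/2 * M^2 = 0.2 * 1.4641 = 0.29282
Step 2: 1 + 0.29282 = 1.29282
Step 3: Exponent gamma/(gamma-1) = 3.5
Step 4: P0 = 78000 * 1.29282^3.5 = 191636.3 Pa

191636.3


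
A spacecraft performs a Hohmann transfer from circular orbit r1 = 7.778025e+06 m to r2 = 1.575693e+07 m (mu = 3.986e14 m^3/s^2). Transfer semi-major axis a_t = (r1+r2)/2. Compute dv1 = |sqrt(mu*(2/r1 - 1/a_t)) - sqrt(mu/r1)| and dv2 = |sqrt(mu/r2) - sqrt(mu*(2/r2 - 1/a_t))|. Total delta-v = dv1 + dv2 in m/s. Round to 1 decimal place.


Step 1: Transfer semi-major axis a_t = (7.778025e+06 + 1.575693e+07) / 2 = 1.176748e+07 m
Step 2: v1 (circular at r1) = sqrt(mu/r1) = 7158.7 m/s
Step 3: v_t1 = sqrt(mu*(2/r1 - 1/a_t)) = 8283.77 m/s
Step 4: dv1 = |8283.77 - 7158.7| = 1125.07 m/s
Step 5: v2 (circular at r2) = 5029.59 m/s, v_t2 = 4089.08 m/s
Step 6: dv2 = |5029.59 - 4089.08| = 940.51 m/s
Step 7: Total delta-v = 1125.07 + 940.51 = 2065.6 m/s

2065.6


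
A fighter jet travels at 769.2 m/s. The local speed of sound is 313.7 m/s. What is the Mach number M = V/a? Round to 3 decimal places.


Step 1: M = V / a = 769.2 / 313.7
Step 2: M = 2.452

2.452


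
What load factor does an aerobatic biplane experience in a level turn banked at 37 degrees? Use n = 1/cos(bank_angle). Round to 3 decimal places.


Step 1: Convert 37 degrees to radians = 0.645772
Step 2: cos(37 deg) = 0.798636
Step 3: n = 1 / 0.798636 = 1.252

1.252


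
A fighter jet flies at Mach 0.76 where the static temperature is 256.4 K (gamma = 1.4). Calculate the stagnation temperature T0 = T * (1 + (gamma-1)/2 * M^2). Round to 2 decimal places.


Step 1: (gamma-1)/2 = 0.2
Step 2: M^2 = 0.5776
Step 3: 1 + 0.2 * 0.5776 = 1.11552
Step 4: T0 = 256.4 * 1.11552 = 286.02 K

286.02


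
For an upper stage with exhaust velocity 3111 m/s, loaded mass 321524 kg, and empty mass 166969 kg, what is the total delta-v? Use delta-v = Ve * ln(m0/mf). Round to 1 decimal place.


Step 1: Mass ratio m0/mf = 321524 / 166969 = 1.925651
Step 2: ln(1.925651) = 0.655264
Step 3: delta-v = 3111 * 0.655264 = 2038.5 m/s

2038.5


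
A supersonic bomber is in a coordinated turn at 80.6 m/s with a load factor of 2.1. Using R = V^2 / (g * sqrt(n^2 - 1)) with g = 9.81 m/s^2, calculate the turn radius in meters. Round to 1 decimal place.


Step 1: V^2 = 80.6^2 = 6496.36
Step 2: n^2 - 1 = 2.1^2 - 1 = 3.41
Step 3: sqrt(3.41) = 1.846619
Step 4: R = 6496.36 / (9.81 * 1.846619) = 358.6 m

358.6


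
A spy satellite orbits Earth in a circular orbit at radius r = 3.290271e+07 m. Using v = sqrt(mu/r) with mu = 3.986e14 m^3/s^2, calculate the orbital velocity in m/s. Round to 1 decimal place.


Step 1: mu / r = 3.986e14 / 3.290271e+07 = 12114503.6382
Step 2: v = sqrt(12114503.6382) = 3480.6 m/s

3480.6


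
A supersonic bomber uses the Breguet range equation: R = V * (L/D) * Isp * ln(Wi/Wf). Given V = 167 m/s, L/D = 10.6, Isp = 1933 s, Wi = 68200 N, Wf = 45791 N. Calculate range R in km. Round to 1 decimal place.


Step 1: Coefficient = V * (L/D) * Isp = 167 * 10.6 * 1933 = 3421796.6 m
Step 2: Wi/Wf = 68200 / 45791 = 1.489376
Step 3: ln(1.489376) = 0.398357
Step 4: R = 3421796.6 * 0.398357 = 1363096.6 m = 1363.1 km

1363.1


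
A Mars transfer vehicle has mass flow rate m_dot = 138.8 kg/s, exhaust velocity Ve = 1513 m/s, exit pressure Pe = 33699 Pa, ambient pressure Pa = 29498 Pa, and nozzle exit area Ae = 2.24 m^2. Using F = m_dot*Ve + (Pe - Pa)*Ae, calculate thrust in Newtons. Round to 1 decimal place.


Step 1: Momentum thrust = m_dot * Ve = 138.8 * 1513 = 210004.4 N
Step 2: Pressure thrust = (Pe - Pa) * Ae = (33699 - 29498) * 2.24 = 9410.24 N
Step 3: Total thrust F = 210004.4 + 9410.24 = 219414.6 N

219414.6


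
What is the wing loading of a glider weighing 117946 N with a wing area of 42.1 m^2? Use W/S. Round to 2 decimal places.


Step 1: Wing loading = W / S = 117946 / 42.1
Step 2: Wing loading = 2801.57 N/m^2

2801.57


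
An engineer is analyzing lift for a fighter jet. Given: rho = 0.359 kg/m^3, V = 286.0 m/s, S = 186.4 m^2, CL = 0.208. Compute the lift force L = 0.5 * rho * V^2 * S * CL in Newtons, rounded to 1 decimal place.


Step 1: Calculate dynamic pressure q = 0.5 * 0.359 * 286.0^2 = 0.5 * 0.359 * 81796.0 = 14682.382 Pa
Step 2: Multiply by wing area and lift coefficient: L = 14682.382 * 186.4 * 0.208
Step 3: L = 2736796.0048 * 0.208 = 569253.6 N

569253.6


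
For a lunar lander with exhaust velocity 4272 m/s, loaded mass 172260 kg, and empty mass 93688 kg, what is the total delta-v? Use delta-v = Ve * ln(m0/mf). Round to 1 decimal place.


Step 1: Mass ratio m0/mf = 172260 / 93688 = 1.838656
Step 2: ln(1.838656) = 0.609035
Step 3: delta-v = 4272 * 0.609035 = 2601.8 m/s

2601.8


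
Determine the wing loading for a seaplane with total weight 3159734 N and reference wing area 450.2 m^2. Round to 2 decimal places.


Step 1: Wing loading = W / S = 3159734 / 450.2
Step 2: Wing loading = 7018.51 N/m^2

7018.51


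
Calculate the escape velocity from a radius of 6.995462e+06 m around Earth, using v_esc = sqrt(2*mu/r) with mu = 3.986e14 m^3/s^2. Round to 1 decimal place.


Step 1: 2*mu/r = 2 * 3.986e14 / 6.995462e+06 = 113959592.6616
Step 2: v_esc = sqrt(113959592.6616) = 10675.2 m/s

10675.2


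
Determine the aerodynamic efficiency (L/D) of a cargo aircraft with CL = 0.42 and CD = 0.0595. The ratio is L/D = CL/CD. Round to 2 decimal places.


Step 1: L/D = CL / CD = 0.42 / 0.0595
Step 2: L/D = 7.06

7.06


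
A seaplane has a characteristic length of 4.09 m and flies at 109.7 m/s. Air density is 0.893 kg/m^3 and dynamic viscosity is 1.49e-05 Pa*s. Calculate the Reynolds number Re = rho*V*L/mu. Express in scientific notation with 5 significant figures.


Step 1: Numerator = rho * V * L = 0.893 * 109.7 * 4.09 = 400.664989
Step 2: Re = 400.664989 / 1.49e-05
Step 3: Re = 2.6890e+07

2.6890e+07


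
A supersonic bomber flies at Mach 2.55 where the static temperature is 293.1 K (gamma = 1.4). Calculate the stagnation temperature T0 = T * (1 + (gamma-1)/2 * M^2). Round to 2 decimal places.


Step 1: (gamma-1)/2 = 0.2
Step 2: M^2 = 6.5025
Step 3: 1 + 0.2 * 6.5025 = 2.3005
Step 4: T0 = 293.1 * 2.3005 = 674.28 K

674.28


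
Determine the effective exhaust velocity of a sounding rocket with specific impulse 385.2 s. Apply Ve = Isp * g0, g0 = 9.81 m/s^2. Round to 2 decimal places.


Step 1: Ve = Isp * g0 = 385.2 * 9.81
Step 2: Ve = 3778.81 m/s

3778.81


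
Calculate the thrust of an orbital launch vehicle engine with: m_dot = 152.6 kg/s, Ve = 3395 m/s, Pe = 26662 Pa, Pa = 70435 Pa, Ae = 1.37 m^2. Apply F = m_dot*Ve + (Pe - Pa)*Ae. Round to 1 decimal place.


Step 1: Momentum thrust = m_dot * Ve = 152.6 * 3395 = 518077.0 N
Step 2: Pressure thrust = (Pe - Pa) * Ae = (26662 - 70435) * 1.37 = -59969.01 N
Step 3: Total thrust F = 518077.0 + -59969.01 = 458108.0 N

458108.0


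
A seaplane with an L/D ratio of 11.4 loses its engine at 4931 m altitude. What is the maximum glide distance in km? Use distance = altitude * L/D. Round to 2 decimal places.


Step 1: Glide distance = altitude * L/D = 4931 * 11.4 = 56213.4 m
Step 2: Convert to km: 56213.4 / 1000 = 56.21 km

56.21


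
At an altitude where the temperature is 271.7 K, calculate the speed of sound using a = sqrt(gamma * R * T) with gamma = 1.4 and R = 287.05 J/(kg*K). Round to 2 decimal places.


Step 1: gamma * R * T = 1.4 * 287.05 * 271.7 = 109188.079
Step 2: a = sqrt(109188.079) = 330.44 m/s

330.44


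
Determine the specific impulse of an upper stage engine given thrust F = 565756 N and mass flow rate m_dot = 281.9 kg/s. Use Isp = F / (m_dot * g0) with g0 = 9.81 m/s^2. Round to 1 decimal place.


Step 1: m_dot * g0 = 281.9 * 9.81 = 2765.44
Step 2: Isp = 565756 / 2765.44 = 204.6 s

204.6


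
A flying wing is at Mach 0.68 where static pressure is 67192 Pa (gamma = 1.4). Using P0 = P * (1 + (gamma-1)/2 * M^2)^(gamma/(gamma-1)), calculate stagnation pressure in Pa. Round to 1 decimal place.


Step 1: (gamma-1)/2 * M^2 = 0.2 * 0.4624 = 0.09248
Step 2: 1 + 0.09248 = 1.09248
Step 3: Exponent gamma/(gamma-1) = 3.5
Step 4: P0 = 67192 * 1.09248^3.5 = 91572.4 Pa

91572.4


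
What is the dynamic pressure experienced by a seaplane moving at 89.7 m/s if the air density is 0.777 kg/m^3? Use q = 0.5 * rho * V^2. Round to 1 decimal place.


Step 1: V^2 = 89.7^2 = 8046.09
Step 2: q = 0.5 * 0.777 * 8046.09
Step 3: q = 3125.9 Pa

3125.9


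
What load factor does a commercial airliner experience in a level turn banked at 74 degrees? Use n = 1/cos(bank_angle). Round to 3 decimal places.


Step 1: Convert 74 degrees to radians = 1.291544
Step 2: cos(74 deg) = 0.275637
Step 3: n = 1 / 0.275637 = 3.628

3.628


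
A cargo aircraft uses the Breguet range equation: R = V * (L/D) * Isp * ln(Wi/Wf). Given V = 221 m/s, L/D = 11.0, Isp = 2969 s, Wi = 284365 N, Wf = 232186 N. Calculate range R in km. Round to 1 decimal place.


Step 1: Coefficient = V * (L/D) * Isp = 221 * 11.0 * 2969 = 7217639.0 m
Step 2: Wi/Wf = 284365 / 232186 = 1.224729
Step 3: ln(1.224729) = 0.20272
Step 4: R = 7217639.0 * 0.20272 = 1463158.7 m = 1463.2 km

1463.2


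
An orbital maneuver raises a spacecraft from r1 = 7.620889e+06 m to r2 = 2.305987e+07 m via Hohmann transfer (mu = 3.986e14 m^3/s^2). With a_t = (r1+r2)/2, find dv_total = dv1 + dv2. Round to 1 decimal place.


Step 1: Transfer semi-major axis a_t = (7.620889e+06 + 2.305987e+07) / 2 = 1.534038e+07 m
Step 2: v1 (circular at r1) = sqrt(mu/r1) = 7232.12 m/s
Step 3: v_t1 = sqrt(mu*(2/r1 - 1/a_t)) = 8866.99 m/s
Step 4: dv1 = |8866.99 - 7232.12| = 1634.87 m/s
Step 5: v2 (circular at r2) = 4157.58 m/s, v_t2 = 2930.39 m/s
Step 6: dv2 = |4157.58 - 2930.39| = 1227.19 m/s
Step 7: Total delta-v = 1634.87 + 1227.19 = 2862.1 m/s

2862.1


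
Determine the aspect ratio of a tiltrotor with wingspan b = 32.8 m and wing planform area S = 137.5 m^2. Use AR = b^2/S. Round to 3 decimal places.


Step 1: b^2 = 32.8^2 = 1075.84
Step 2: AR = 1075.84 / 137.5 = 7.824

7.824


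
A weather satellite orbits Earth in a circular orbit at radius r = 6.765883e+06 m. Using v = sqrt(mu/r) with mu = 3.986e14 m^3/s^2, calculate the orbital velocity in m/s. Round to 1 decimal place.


Step 1: mu / r = 3.986e14 / 6.765883e+06 = 58913226.8471
Step 2: v = sqrt(58913226.8471) = 7675.5 m/s

7675.5


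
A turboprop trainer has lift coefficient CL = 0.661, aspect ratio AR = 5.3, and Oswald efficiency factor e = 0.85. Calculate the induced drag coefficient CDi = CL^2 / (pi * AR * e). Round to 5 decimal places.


Step 1: CL^2 = 0.661^2 = 0.436921
Step 2: pi * AR * e = 3.14159 * 5.3 * 0.85 = 14.152875
Step 3: CDi = 0.436921 / 14.152875 = 0.03087

0.03087


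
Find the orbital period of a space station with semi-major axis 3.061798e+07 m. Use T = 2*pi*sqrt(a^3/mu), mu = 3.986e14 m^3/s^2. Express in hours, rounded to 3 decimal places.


Step 1: a^3 / mu = 2.870315e+22 / 3.986e14 = 7.200992e+07
Step 2: sqrt(7.200992e+07) = 8485.8657 s
Step 3: T = 2*pi * 8485.8657 = 53318.27 s
Step 4: T in hours = 53318.27 / 3600 = 14.811 hours

14.811


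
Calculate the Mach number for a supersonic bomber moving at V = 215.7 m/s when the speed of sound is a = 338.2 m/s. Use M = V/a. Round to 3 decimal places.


Step 1: M = V / a = 215.7 / 338.2
Step 2: M = 0.638

0.638


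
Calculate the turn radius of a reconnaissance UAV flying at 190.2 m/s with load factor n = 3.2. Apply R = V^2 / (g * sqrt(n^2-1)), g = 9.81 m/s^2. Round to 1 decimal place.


Step 1: V^2 = 190.2^2 = 36176.04
Step 2: n^2 - 1 = 3.2^2 - 1 = 9.24
Step 3: sqrt(9.24) = 3.039737
Step 4: R = 36176.04 / (9.81 * 3.039737) = 1213.2 m

1213.2


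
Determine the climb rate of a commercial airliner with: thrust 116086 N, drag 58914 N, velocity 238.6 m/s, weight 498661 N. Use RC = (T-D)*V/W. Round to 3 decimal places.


Step 1: Excess thrust = T - D = 116086 - 58914 = 57172 N
Step 2: Excess power = 57172 * 238.6 = 13641239.2 W
Step 3: RC = 13641239.2 / 498661 = 27.356 m/s

27.356


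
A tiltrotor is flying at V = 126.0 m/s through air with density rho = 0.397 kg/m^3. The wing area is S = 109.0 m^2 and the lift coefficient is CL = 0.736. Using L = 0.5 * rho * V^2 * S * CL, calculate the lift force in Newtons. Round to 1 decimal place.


Step 1: Calculate dynamic pressure q = 0.5 * 0.397 * 126.0^2 = 0.5 * 0.397 * 15876.0 = 3151.386 Pa
Step 2: Multiply by wing area and lift coefficient: L = 3151.386 * 109.0 * 0.736
Step 3: L = 343501.074 * 0.736 = 252816.8 N

252816.8


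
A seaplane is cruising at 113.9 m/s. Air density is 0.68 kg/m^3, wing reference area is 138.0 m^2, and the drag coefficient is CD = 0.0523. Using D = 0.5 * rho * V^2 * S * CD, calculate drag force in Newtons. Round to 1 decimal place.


Step 1: Dynamic pressure q = 0.5 * 0.68 * 113.9^2 = 4410.8914 Pa
Step 2: Drag D = q * S * CD = 4410.8914 * 138.0 * 0.0523
Step 3: D = 31835.2 N

31835.2


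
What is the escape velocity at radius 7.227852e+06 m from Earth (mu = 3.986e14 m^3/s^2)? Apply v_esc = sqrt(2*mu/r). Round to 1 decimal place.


Step 1: 2*mu/r = 2 * 3.986e14 / 7.227852e+06 = 110295562.2224
Step 2: v_esc = sqrt(110295562.2224) = 10502.2 m/s

10502.2


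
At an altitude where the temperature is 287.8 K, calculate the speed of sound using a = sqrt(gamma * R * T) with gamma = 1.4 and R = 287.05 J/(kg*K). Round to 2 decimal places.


Step 1: gamma * R * T = 1.4 * 287.05 * 287.8 = 115658.186
Step 2: a = sqrt(115658.186) = 340.09 m/s

340.09


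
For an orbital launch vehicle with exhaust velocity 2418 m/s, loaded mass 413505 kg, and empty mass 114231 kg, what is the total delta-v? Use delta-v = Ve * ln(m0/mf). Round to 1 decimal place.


Step 1: Mass ratio m0/mf = 413505 / 114231 = 3.619902
Step 2: ln(3.619902) = 1.286447
Step 3: delta-v = 2418 * 1.286447 = 3110.6 m/s

3110.6


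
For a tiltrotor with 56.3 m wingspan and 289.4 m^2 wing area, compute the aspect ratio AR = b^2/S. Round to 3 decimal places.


Step 1: b^2 = 56.3^2 = 3169.69
Step 2: AR = 3169.69 / 289.4 = 10.953

10.953


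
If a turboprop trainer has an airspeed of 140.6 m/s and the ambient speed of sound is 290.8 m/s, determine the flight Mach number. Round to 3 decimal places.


Step 1: M = V / a = 140.6 / 290.8
Step 2: M = 0.483

0.483


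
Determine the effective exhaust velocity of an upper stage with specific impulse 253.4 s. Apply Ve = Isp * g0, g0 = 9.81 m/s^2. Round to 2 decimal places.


Step 1: Ve = Isp * g0 = 253.4 * 9.81
Step 2: Ve = 2485.85 m/s

2485.85


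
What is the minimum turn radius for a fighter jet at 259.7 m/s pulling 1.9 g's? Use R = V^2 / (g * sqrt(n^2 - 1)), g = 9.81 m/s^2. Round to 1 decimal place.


Step 1: V^2 = 259.7^2 = 67444.09
Step 2: n^2 - 1 = 1.9^2 - 1 = 2.61
Step 3: sqrt(2.61) = 1.615549
Step 4: R = 67444.09 / (9.81 * 1.615549) = 4255.5 m

4255.5


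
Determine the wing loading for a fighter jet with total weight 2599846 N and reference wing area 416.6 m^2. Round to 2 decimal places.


Step 1: Wing loading = W / S = 2599846 / 416.6
Step 2: Wing loading = 6240.63 N/m^2

6240.63


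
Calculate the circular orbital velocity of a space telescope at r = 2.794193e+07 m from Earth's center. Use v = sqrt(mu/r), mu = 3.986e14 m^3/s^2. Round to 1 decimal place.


Step 1: mu / r = 3.986e14 / 2.794193e+07 = 14265299.4979
Step 2: v = sqrt(14265299.4979) = 3776.9 m/s

3776.9


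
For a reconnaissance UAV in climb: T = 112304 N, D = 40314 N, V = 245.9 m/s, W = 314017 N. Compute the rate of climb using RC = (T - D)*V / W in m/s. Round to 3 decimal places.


Step 1: Excess thrust = T - D = 112304 - 40314 = 71990 N
Step 2: Excess power = 71990 * 245.9 = 17702341.0 W
Step 3: RC = 17702341.0 / 314017 = 56.374 m/s

56.374


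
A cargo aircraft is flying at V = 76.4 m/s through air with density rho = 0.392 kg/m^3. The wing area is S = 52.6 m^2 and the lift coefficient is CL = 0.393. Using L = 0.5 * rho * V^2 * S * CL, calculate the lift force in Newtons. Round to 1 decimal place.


Step 1: Calculate dynamic pressure q = 0.5 * 0.392 * 76.4^2 = 0.5 * 0.392 * 5836.96 = 1144.0442 Pa
Step 2: Multiply by wing area and lift coefficient: L = 1144.0442 * 52.6 * 0.393
Step 3: L = 60176.7228 * 0.393 = 23649.5 N

23649.5


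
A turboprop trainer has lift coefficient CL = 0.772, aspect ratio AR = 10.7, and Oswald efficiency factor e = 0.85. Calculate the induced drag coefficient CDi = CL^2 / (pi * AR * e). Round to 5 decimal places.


Step 1: CL^2 = 0.772^2 = 0.595984
Step 2: pi * AR * e = 3.14159 * 10.7 * 0.85 = 28.572785
Step 3: CDi = 0.595984 / 28.572785 = 0.02086

0.02086


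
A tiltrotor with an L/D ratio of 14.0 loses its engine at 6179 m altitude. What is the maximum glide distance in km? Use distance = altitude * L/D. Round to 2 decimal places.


Step 1: Glide distance = altitude * L/D = 6179 * 14.0 = 86506.0 m
Step 2: Convert to km: 86506.0 / 1000 = 86.51 km

86.51


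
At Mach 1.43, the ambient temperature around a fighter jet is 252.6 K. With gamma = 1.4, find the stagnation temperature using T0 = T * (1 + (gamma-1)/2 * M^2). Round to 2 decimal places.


Step 1: (gamma-1)/2 = 0.2
Step 2: M^2 = 2.0449
Step 3: 1 + 0.2 * 2.0449 = 1.40898
Step 4: T0 = 252.6 * 1.40898 = 355.91 K

355.91


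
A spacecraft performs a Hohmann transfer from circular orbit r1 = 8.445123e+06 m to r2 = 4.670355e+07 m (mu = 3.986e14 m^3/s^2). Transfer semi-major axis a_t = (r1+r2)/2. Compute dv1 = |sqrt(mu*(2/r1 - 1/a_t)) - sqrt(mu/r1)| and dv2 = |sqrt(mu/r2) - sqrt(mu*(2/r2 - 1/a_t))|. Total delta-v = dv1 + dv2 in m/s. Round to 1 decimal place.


Step 1: Transfer semi-major axis a_t = (8.445123e+06 + 4.670355e+07) / 2 = 2.757434e+07 m
Step 2: v1 (circular at r1) = sqrt(mu/r1) = 6870.14 m/s
Step 3: v_t1 = sqrt(mu*(2/r1 - 1/a_t)) = 8941.04 m/s
Step 4: dv1 = |8941.04 - 6870.14| = 2070.9 m/s
Step 5: v2 (circular at r2) = 2921.42 m/s, v_t2 = 1616.75 m/s
Step 6: dv2 = |2921.42 - 1616.75| = 1304.66 m/s
Step 7: Total delta-v = 2070.9 + 1304.66 = 3375.6 m/s

3375.6


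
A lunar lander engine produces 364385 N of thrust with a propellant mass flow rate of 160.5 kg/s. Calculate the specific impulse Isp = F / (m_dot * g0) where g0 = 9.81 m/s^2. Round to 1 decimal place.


Step 1: m_dot * g0 = 160.5 * 9.81 = 1574.51
Step 2: Isp = 364385 / 1574.51 = 231.4 s

231.4


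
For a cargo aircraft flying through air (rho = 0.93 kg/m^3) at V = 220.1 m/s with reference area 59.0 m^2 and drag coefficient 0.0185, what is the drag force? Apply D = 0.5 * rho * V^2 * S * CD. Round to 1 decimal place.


Step 1: Dynamic pressure q = 0.5 * 0.93 * 220.1^2 = 22526.4646 Pa
Step 2: Drag D = q * S * CD = 22526.4646 * 59.0 * 0.0185
Step 3: D = 24587.6 N

24587.6


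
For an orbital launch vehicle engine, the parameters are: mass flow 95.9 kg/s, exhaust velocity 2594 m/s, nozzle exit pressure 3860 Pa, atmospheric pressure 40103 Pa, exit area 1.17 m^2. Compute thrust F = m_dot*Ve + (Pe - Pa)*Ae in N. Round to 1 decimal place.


Step 1: Momentum thrust = m_dot * Ve = 95.9 * 2594 = 248764.6 N
Step 2: Pressure thrust = (Pe - Pa) * Ae = (3860 - 40103) * 1.17 = -42404.31 N
Step 3: Total thrust F = 248764.6 + -42404.31 = 206360.3 N

206360.3


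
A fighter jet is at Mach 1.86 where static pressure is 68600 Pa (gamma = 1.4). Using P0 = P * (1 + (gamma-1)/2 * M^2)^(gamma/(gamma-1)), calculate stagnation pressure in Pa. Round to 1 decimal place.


Step 1: (gamma-1)/2 * M^2 = 0.2 * 3.4596 = 0.69192
Step 2: 1 + 0.69192 = 1.69192
Step 3: Exponent gamma/(gamma-1) = 3.5
Step 4: P0 = 68600 * 1.69192^3.5 = 432168.9 Pa

432168.9


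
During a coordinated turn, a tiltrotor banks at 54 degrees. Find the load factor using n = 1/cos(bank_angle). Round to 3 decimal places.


Step 1: Convert 54 degrees to radians = 0.942478
Step 2: cos(54 deg) = 0.587785
Step 3: n = 1 / 0.587785 = 1.701

1.701


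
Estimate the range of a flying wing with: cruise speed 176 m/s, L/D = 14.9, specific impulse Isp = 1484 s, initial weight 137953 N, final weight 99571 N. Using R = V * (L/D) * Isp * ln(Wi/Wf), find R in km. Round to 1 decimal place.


Step 1: Coefficient = V * (L/D) * Isp = 176 * 14.9 * 1484 = 3891641.6 m
Step 2: Wi/Wf = 137953 / 99571 = 1.385474
Step 3: ln(1.385474) = 0.326042
Step 4: R = 3891641.6 * 0.326042 = 1268839.0 m = 1268.8 km

1268.8


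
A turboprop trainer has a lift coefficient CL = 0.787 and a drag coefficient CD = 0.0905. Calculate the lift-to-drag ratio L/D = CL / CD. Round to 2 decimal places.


Step 1: L/D = CL / CD = 0.787 / 0.0905
Step 2: L/D = 8.70

8.70


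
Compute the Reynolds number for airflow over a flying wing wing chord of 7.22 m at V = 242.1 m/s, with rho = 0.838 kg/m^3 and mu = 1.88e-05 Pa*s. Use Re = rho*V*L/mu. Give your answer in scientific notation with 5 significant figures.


Step 1: Numerator = rho * V * L = 0.838 * 242.1 * 7.22 = 1464.792156
Step 2: Re = 1464.792156 / 1.88e-05
Step 3: Re = 7.7914e+07

7.7914e+07


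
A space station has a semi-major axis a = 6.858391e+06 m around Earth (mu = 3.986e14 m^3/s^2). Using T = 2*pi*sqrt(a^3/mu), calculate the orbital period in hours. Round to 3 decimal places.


Step 1: a^3 / mu = 3.226018e+20 / 3.986e14 = 8.093371e+05
Step 2: sqrt(8.093371e+05) = 899.6316 s
Step 3: T = 2*pi * 899.6316 = 5652.55 s
Step 4: T in hours = 5652.55 / 3600 = 1.570 hours

1.570


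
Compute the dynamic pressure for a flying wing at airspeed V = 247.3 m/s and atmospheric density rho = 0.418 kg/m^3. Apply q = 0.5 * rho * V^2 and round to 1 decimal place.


Step 1: V^2 = 247.3^2 = 61157.29
Step 2: q = 0.5 * 0.418 * 61157.29
Step 3: q = 12781.9 Pa

12781.9


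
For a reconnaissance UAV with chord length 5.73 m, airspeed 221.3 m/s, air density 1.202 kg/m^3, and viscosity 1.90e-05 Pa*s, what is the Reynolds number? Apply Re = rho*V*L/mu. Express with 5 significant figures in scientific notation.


Step 1: Numerator = rho * V * L = 1.202 * 221.3 * 5.73 = 1524.194898
Step 2: Re = 1524.194898 / 1.90e-05
Step 3: Re = 8.0221e+07

8.0221e+07


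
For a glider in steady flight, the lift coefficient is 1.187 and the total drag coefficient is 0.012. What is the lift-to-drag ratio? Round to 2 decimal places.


Step 1: L/D = CL / CD = 1.187 / 0.012
Step 2: L/D = 98.92

98.92


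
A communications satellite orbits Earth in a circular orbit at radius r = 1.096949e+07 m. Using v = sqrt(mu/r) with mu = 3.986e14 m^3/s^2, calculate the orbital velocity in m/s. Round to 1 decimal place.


Step 1: mu / r = 3.986e14 / 1.096949e+07 = 36337149.6761
Step 2: v = sqrt(36337149.6761) = 6028.0 m/s

6028.0


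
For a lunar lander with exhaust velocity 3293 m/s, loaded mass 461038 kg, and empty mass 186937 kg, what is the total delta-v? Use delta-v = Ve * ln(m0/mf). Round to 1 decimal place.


Step 1: Mass ratio m0/mf = 461038 / 186937 = 2.466275
Step 2: ln(2.466275) = 0.902709
Step 3: delta-v = 3293 * 0.902709 = 2972.6 m/s

2972.6


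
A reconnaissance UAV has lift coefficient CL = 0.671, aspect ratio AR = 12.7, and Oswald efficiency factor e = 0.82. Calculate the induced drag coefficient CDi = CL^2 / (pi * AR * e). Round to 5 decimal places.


Step 1: CL^2 = 0.671^2 = 0.450241
Step 2: pi * AR * e = 3.14159 * 12.7 * 0.82 = 32.716546
Step 3: CDi = 0.450241 / 32.716546 = 0.01376

0.01376


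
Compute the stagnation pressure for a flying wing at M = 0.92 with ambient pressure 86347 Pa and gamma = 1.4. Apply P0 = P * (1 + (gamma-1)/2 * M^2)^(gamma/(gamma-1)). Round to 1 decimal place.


Step 1: (gamma-1)/2 * M^2 = 0.2 * 0.8464 = 0.16928
Step 2: 1 + 0.16928 = 1.16928
Step 3: Exponent gamma/(gamma-1) = 3.5
Step 4: P0 = 86347 * 1.16928^3.5 = 149266.4 Pa

149266.4


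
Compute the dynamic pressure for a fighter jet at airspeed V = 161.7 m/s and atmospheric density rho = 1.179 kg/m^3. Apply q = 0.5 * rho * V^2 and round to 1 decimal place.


Step 1: V^2 = 161.7^2 = 26146.89
Step 2: q = 0.5 * 1.179 * 26146.89
Step 3: q = 15413.6 Pa

15413.6


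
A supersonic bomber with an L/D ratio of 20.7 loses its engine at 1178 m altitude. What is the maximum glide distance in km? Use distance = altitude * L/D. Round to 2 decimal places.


Step 1: Glide distance = altitude * L/D = 1178 * 20.7 = 24384.6 m
Step 2: Convert to km: 24384.6 / 1000 = 24.38 km

24.38


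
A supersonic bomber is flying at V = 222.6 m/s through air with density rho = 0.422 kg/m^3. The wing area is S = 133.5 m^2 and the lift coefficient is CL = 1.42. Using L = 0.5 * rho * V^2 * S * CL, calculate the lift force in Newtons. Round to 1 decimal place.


Step 1: Calculate dynamic pressure q = 0.5 * 0.422 * 222.6^2 = 0.5 * 0.422 * 49550.76 = 10455.2104 Pa
Step 2: Multiply by wing area and lift coefficient: L = 10455.2104 * 133.5 * 1.42
Step 3: L = 1395770.5831 * 1.42 = 1981994.2 N

1981994.2


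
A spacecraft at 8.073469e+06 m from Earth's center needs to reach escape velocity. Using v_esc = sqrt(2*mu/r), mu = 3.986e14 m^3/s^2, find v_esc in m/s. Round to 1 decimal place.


Step 1: 2*mu/r = 2 * 3.986e14 / 8.073469e+06 = 98743179.6666
Step 2: v_esc = sqrt(98743179.6666) = 9937.0 m/s

9937.0


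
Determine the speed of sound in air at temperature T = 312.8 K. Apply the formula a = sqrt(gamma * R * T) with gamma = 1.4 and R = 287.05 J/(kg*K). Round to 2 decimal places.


Step 1: gamma * R * T = 1.4 * 287.05 * 312.8 = 125704.936
Step 2: a = sqrt(125704.936) = 354.55 m/s

354.55


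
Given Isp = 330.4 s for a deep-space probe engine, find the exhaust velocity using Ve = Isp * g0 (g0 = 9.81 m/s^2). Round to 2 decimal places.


Step 1: Ve = Isp * g0 = 330.4 * 9.81
Step 2: Ve = 3241.22 m/s

3241.22


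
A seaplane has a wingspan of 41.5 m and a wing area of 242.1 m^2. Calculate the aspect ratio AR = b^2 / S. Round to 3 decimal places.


Step 1: b^2 = 41.5^2 = 1722.25
Step 2: AR = 1722.25 / 242.1 = 7.114

7.114


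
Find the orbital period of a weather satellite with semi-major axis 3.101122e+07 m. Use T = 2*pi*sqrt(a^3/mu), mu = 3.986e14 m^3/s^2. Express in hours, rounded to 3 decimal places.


Step 1: a^3 / mu = 2.982336e+22 / 3.986e14 = 7.482027e+07
Step 2: sqrt(7.482027e+07) = 8649.871 s
Step 3: T = 2*pi * 8649.871 = 54348.74 s
Step 4: T in hours = 54348.74 / 3600 = 15.097 hours

15.097


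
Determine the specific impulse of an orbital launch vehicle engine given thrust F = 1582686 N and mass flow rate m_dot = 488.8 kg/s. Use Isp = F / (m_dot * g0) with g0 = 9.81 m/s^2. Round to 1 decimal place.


Step 1: m_dot * g0 = 488.8 * 9.81 = 4795.13
Step 2: Isp = 1582686 / 4795.13 = 330.1 s

330.1


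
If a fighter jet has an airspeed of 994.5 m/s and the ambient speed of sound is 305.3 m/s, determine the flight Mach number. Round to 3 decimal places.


Step 1: M = V / a = 994.5 / 305.3
Step 2: M = 3.257

3.257


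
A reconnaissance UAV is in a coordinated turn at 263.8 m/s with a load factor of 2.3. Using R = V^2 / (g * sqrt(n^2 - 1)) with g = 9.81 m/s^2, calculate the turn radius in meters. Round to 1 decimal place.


Step 1: V^2 = 263.8^2 = 69590.44
Step 2: n^2 - 1 = 2.3^2 - 1 = 4.29
Step 3: sqrt(4.29) = 2.071232
Step 4: R = 69590.44 / (9.81 * 2.071232) = 3424.9 m

3424.9


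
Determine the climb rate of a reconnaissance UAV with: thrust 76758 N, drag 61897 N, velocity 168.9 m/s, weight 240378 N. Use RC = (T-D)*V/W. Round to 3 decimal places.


Step 1: Excess thrust = T - D = 76758 - 61897 = 14861 N
Step 2: Excess power = 14861 * 168.9 = 2510022.9 W
Step 3: RC = 2510022.9 / 240378 = 10.442 m/s

10.442


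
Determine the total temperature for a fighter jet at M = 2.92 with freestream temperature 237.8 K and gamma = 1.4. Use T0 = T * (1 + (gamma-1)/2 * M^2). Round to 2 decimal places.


Step 1: (gamma-1)/2 = 0.2
Step 2: M^2 = 8.5264
Step 3: 1 + 0.2 * 8.5264 = 2.70528
Step 4: T0 = 237.8 * 2.70528 = 643.32 K

643.32


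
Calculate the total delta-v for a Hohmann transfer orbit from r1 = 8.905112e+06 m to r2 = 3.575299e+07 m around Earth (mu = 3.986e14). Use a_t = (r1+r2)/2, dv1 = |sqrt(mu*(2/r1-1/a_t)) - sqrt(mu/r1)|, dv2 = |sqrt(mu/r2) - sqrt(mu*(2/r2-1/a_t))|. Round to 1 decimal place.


Step 1: Transfer semi-major axis a_t = (8.905112e+06 + 3.575299e+07) / 2 = 2.232905e+07 m
Step 2: v1 (circular at r1) = sqrt(mu/r1) = 6690.35 m/s
Step 3: v_t1 = sqrt(mu*(2/r1 - 1/a_t)) = 8465.84 m/s
Step 4: dv1 = |8465.84 - 6690.35| = 1775.49 m/s
Step 5: v2 (circular at r2) = 3338.97 m/s, v_t2 = 2108.61 m/s
Step 6: dv2 = |3338.97 - 2108.61| = 1230.36 m/s
Step 7: Total delta-v = 1775.49 + 1230.36 = 3005.8 m/s

3005.8


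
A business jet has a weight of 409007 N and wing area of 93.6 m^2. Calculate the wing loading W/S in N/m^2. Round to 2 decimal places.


Step 1: Wing loading = W / S = 409007 / 93.6
Step 2: Wing loading = 4369.73 N/m^2

4369.73


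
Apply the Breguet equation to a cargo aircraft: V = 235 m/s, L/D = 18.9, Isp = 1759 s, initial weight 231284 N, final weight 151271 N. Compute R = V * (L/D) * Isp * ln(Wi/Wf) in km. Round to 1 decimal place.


Step 1: Coefficient = V * (L/D) * Isp = 235 * 18.9 * 1759 = 7812598.5 m
Step 2: Wi/Wf = 231284 / 151271 = 1.528938
Step 3: ln(1.528938) = 0.424573
Step 4: R = 7812598.5 * 0.424573 = 3317022.0 m = 3317.0 km

3317.0


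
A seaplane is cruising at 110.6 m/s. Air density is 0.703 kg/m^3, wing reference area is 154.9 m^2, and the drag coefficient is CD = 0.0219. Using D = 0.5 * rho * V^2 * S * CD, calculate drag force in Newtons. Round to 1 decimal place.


Step 1: Dynamic pressure q = 0.5 * 0.703 * 110.6^2 = 4299.6745 Pa
Step 2: Drag D = q * S * CD = 4299.6745 * 154.9 * 0.0219
Step 3: D = 14585.8 N

14585.8


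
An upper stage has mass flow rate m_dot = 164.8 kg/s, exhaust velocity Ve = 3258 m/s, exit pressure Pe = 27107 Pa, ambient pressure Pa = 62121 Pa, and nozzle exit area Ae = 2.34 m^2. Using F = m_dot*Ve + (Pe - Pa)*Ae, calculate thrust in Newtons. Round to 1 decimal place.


Step 1: Momentum thrust = m_dot * Ve = 164.8 * 3258 = 536918.4 N
Step 2: Pressure thrust = (Pe - Pa) * Ae = (27107 - 62121) * 2.34 = -81932.76 N
Step 3: Total thrust F = 536918.4 + -81932.76 = 454985.6 N

454985.6


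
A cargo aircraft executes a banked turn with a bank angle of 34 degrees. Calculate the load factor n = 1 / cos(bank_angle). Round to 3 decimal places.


Step 1: Convert 34 degrees to radians = 0.593412
Step 2: cos(34 deg) = 0.829038
Step 3: n = 1 / 0.829038 = 1.206

1.206


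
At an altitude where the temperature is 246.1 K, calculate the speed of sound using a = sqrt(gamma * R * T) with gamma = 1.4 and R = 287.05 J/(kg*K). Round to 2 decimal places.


Step 1: gamma * R * T = 1.4 * 287.05 * 246.1 = 98900.207
Step 2: a = sqrt(98900.207) = 314.48 m/s

314.48


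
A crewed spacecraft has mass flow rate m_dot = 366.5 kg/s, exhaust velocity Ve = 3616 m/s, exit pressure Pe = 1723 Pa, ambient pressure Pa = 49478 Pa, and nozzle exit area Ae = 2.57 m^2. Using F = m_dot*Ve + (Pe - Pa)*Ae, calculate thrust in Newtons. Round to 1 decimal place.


Step 1: Momentum thrust = m_dot * Ve = 366.5 * 3616 = 1325264.0 N
Step 2: Pressure thrust = (Pe - Pa) * Ae = (1723 - 49478) * 2.57 = -122730.35 N
Step 3: Total thrust F = 1325264.0 + -122730.35 = 1202533.7 N

1202533.7


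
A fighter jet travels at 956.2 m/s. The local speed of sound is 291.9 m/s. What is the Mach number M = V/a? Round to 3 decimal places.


Step 1: M = V / a = 956.2 / 291.9
Step 2: M = 3.276

3.276


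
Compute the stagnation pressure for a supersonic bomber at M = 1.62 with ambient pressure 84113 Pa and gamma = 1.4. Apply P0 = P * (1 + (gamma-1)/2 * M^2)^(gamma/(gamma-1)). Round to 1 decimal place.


Step 1: (gamma-1)/2 * M^2 = 0.2 * 2.6244 = 0.52488
Step 2: 1 + 0.52488 = 1.52488
Step 3: Exponent gamma/(gamma-1) = 3.5
Step 4: P0 = 84113 * 1.52488^3.5 = 368288.3 Pa

368288.3


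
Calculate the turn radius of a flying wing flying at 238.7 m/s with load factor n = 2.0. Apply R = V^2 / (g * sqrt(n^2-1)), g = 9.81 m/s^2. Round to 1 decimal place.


Step 1: V^2 = 238.7^2 = 56977.69
Step 2: n^2 - 1 = 2.0^2 - 1 = 3.0
Step 3: sqrt(3.0) = 1.732051
Step 4: R = 56977.69 / (9.81 * 1.732051) = 3353.3 m

3353.3


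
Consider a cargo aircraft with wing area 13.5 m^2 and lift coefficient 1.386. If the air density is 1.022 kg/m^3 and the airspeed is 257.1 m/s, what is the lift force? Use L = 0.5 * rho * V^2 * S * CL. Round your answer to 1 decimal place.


Step 1: Calculate dynamic pressure q = 0.5 * 1.022 * 257.1^2 = 0.5 * 1.022 * 66100.41 = 33777.3095 Pa
Step 2: Multiply by wing area and lift coefficient: L = 33777.3095 * 13.5 * 1.386
Step 3: L = 455993.6784 * 1.386 = 632007.2 N

632007.2


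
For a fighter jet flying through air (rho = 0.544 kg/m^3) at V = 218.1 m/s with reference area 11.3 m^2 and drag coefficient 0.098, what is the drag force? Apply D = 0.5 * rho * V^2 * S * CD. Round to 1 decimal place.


Step 1: Dynamic pressure q = 0.5 * 0.544 * 218.1^2 = 12938.3899 Pa
Step 2: Drag D = q * S * CD = 12938.3899 * 11.3 * 0.098
Step 3: D = 14328.0 N

14328.0


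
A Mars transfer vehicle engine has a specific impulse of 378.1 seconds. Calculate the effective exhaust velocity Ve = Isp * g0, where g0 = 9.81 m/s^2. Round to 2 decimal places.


Step 1: Ve = Isp * g0 = 378.1 * 9.81
Step 2: Ve = 3709.16 m/s

3709.16


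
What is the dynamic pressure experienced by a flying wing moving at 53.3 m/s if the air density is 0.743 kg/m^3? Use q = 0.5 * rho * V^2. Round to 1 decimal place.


Step 1: V^2 = 53.3^2 = 2840.89
Step 2: q = 0.5 * 0.743 * 2840.89
Step 3: q = 1055.4 Pa

1055.4


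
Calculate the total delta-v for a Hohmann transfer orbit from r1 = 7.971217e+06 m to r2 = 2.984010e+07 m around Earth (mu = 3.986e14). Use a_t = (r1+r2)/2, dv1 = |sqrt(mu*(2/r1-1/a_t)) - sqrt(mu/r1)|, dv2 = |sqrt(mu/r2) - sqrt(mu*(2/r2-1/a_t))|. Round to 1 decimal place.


Step 1: Transfer semi-major axis a_t = (7.971217e+06 + 2.984010e+07) / 2 = 1.890566e+07 m
Step 2: v1 (circular at r1) = sqrt(mu/r1) = 7071.42 m/s
Step 3: v_t1 = sqrt(mu*(2/r1 - 1/a_t)) = 8884.04 m/s
Step 4: dv1 = |8884.04 - 7071.42| = 1812.63 m/s
Step 5: v2 (circular at r2) = 3654.84 m/s, v_t2 = 2373.2 m/s
Step 6: dv2 = |3654.84 - 2373.2| = 1281.64 m/s
Step 7: Total delta-v = 1812.63 + 1281.64 = 3094.3 m/s

3094.3


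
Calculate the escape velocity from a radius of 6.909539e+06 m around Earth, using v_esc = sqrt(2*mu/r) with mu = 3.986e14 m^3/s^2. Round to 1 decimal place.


Step 1: 2*mu/r = 2 * 3.986e14 / 6.909539e+06 = 115376727.7383
Step 2: v_esc = sqrt(115376727.7383) = 10741.4 m/s

10741.4


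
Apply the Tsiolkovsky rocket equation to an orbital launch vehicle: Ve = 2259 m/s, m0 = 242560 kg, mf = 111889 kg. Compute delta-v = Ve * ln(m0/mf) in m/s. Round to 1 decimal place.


Step 1: Mass ratio m0/mf = 242560 / 111889 = 2.167863
Step 2: ln(2.167863) = 0.773742
Step 3: delta-v = 2259 * 0.773742 = 1747.9 m/s

1747.9


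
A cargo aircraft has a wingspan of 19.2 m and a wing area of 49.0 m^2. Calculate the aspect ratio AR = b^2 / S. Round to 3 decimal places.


Step 1: b^2 = 19.2^2 = 368.64
Step 2: AR = 368.64 / 49.0 = 7.523

7.523


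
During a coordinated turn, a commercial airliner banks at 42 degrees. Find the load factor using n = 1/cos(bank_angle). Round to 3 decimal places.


Step 1: Convert 42 degrees to radians = 0.733038
Step 2: cos(42 deg) = 0.743145
Step 3: n = 1 / 0.743145 = 1.346

1.346


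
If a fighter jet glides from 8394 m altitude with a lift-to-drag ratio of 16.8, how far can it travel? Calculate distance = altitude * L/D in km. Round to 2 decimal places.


Step 1: Glide distance = altitude * L/D = 8394 * 16.8 = 141019.2 m
Step 2: Convert to km: 141019.2 / 1000 = 141.02 km

141.02


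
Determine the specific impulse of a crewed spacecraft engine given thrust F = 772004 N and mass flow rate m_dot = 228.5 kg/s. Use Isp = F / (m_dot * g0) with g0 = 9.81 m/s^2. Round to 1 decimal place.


Step 1: m_dot * g0 = 228.5 * 9.81 = 2241.59
Step 2: Isp = 772004 / 2241.59 = 344.4 s

344.4
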